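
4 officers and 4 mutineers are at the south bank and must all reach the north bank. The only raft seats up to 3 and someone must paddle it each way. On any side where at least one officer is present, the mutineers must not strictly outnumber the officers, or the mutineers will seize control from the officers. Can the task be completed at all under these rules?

Yes

1. 2 mutineers → the north bank.  (the south bank: 4O 2M; the north bank: 0O 2M)
2. 1 mutineer ← the south bank.  (the south bank: 4O 3M; the north bank: 0O 1M)
3. 3 mutineers → the north bank.  (the south bank: 4O 0M; the north bank: 0O 4M)
4. 1 mutineer ← the south bank.  (the south bank: 4O 1M; the north bank: 0O 3M)
5. 3 officers → the north bank.  (the south bank: 1O 1M; the north bank: 3O 3M)
6. 1 officer and 1 mutineer ← the south bank.  (the south bank: 2O 2M; the north bank: 2O 2M)
7. 2 officers → the north bank.  (the south bank: 0O 2M; the north bank: 4O 2M)
8. 1 mutineer ← the south bank.  (the south bank: 0O 3M; the north bank: 4O 1M)
9. 3 mutineers → the north bank.  (the south bank: 0O 0M; the north bank: 4O 4M)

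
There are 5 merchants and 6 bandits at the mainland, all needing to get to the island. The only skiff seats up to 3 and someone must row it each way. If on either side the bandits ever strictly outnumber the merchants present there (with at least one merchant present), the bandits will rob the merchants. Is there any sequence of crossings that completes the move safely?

No

The bandits already outnumber the merchants at the mainland before anyone moves, so the starting position itself is disallowed.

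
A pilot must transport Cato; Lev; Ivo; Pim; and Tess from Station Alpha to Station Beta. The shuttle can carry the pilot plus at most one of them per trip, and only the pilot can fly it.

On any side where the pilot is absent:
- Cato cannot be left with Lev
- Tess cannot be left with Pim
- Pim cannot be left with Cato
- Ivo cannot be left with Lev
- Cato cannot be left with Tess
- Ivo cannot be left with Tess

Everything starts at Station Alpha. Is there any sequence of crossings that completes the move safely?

No

Whatever the first load, the items left behind include a forbidden pair without the pilot. No opening move is safe, so no plan exists.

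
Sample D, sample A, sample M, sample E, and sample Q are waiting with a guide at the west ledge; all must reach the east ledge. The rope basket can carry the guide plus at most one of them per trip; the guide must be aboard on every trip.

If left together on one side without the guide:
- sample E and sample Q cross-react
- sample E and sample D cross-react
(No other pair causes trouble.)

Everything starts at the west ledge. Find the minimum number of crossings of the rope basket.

11

Counting alone: the guide can take at most 1 across per trip to the east ledge, so moving all 5 needs at least 5 loaded trips out, with a return between consecutive ones — at least 9 crossings.
The safety rule pushes this higher. Following every safe sequence of crossings, the most of the 5 that can be at the east ledge as the rope basket arrives there on crossing 9 is 4 — never all 5.
So no plan with fewer than 11 crossings exists, and this one achieves 11:
1. Guide goes to the east ledge with sample E.
2. Guide goes back to the west ledge alone.
3. Guide goes to the east ledge with sample D.
4. Guide goes back to the west ledge with sample E.
5. Guide goes to the east ledge with sample Q.
6. Guide goes back to the west ledge alone.
7. Guide goes to the east ledge with sample A.
8. Guide goes back to the west ledge alone.
9. Guide goes to the east ledge with sample M.
10. Guide goes back to the west ledge alone.
11. Guide goes to the east ledge with sample E.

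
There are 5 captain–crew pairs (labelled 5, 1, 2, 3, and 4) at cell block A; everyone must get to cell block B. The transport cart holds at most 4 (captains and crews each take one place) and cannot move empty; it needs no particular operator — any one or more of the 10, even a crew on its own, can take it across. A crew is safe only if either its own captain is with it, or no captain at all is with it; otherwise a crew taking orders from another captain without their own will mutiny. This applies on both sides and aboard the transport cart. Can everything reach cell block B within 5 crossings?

No

Counting alone: each trip to cell block B takes at most 4 across and each return brings at least 1 back, so after t trips out (and t−1 returns) at most 4t − (t−1) of the 10 are across; that first reaches 10 at t = 3, so at least 5 crossings are needed.
The safety rule pushes this higher. Following every safe sequence of crossings, the most of the 10 that can be at cell block B as the transport cart arrives there on crossing 5 is 9 — never all 10.
So the move cannot be finished within 5 crossings. (The shortest complete plan takes 7:)
1. captain 5 and crew 5 cross → cell block B.
2. captain 5 crosses ← cell block A.
3. crew 1, crew 2, crew 3, and crew 4 cross → cell block B.
4. crew 5 crosses ← cell block A.
5. captain 1, captain 2, captain 3, and captain 4 cross → cell block B.
6. captain 1 and crew 1 cross ← cell block A.
7. captain 1, captain 5, crew 1, and crew 5 cross → cell block B.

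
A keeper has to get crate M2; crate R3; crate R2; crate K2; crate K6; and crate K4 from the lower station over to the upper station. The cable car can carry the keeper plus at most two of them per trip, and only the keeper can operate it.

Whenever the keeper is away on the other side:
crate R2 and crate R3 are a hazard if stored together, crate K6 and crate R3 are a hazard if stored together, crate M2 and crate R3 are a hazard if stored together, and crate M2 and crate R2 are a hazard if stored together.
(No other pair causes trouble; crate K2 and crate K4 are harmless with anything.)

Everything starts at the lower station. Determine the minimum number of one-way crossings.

Counting alone: the keeper can take at most 2 across per trip to the upper station, so moving all 6 needs at least 3 loaded trips out, with a return between consecutive ones — at least 5 crossings.
The safety rule pushes this higher. Following every safe sequence of crossings, the most of the 6 that can be at the upper station as the cable car arrives there on crossings 5, 7 is 4, 5 respectively — never all 6.
So no plan with fewer than 9 crossings exists, and this one achieves 9:
1. Keeper goes to the upper station with crate M2 and crate R3.
2. Keeper goes back to the lower station with crate M2.
3. Keeper goes to the upper station with crate K2 and crate M2.
4. Keeper goes back to the lower station with crate M2.
5. Keeper goes to the upper station with crate K6 and crate M2.
6. Keeper goes back to the lower station with crate R3.
7. Keeper goes to the upper station with crate K4 and crate R3.
8. Keeper goes back to the lower station with crate R3.
9. Keeper goes to the upper station with crate R2 and crate R3.

9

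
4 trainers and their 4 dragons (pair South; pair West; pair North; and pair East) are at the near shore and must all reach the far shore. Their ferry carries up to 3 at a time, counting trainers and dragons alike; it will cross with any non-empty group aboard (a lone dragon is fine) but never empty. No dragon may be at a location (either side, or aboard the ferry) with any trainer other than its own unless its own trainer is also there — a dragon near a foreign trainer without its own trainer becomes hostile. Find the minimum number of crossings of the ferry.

9

Counting alone: each trip to the far shore takes at most 3 across and each return brings at least 1 back, so after t trips out (and t−1 returns) at most 3t − (t−1) of the 8 are across; that first reaches 8 at t = 4, so at least 7 crossings are needed.
The safety rule pushes this higher. Following every safe sequence of crossings, the most of the 8 that can be at the far shore as the ferry arrives there on crossing 7 is 7 — never all 8.
So no plan with fewer than 9 crossings exists, and this one achieves 9:
1. dragon South and trainer South cross → the far shore.
2. trainer South crosses ← the near shore.
3. dragon West, trainer South, and trainer West cross → the far shore.
4. dragon South and trainer South cross ← the near shore.
5. trainer East, trainer North, and trainer South cross → the far shore.
6. dragon West crosses ← the near shore.
7. dragon South and dragon West cross → the far shore.
8. dragon South crosses ← the near shore.
9. dragon East, dragon North, and dragon South cross → the far shore.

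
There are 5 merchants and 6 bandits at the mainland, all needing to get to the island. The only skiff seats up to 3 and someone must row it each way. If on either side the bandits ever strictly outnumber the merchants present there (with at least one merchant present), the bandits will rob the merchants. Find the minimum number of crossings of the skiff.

impossible

The bandits already outnumber the merchants at the mainland before anyone moves, so the starting position itself is disallowed.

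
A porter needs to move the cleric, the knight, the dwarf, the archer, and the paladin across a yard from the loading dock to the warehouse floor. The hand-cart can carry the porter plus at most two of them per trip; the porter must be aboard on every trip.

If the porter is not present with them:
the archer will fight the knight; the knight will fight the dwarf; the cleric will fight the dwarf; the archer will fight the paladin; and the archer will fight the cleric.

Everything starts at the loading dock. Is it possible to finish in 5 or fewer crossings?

Counting alone: the porter can take at most 2 across per trip to the warehouse floor, so moving all 5 needs at least 3 loaded trips out, with a return between consecutive ones — at least 5 crossings.
The safety rule pushes this higher. Following every safe sequence of crossings, the most of the 5 that can be at the warehouse floor as the hand-cart arrives there on crossing 5 is 4 — never all 5.
So the move cannot be finished within 5 crossings. (The shortest complete plan takes 7:)
1. Porter goes to the warehouse floor with the archer and the dwarf.
2. Porter goes back to the loading dock alone.
3. Porter goes to the warehouse floor with the cleric.
4. Porter goes back to the loading dock with the archer and the dwarf.
5. Porter goes to the warehouse floor with the knight and the paladin.
6. Porter goes back to the loading dock alone.
7. Porter goes to the warehouse floor with the archer and the dwarf.

No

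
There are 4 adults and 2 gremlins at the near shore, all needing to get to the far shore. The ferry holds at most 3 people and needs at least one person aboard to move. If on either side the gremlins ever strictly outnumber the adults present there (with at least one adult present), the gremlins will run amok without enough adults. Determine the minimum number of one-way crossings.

5

Counting alone: each trip to the far shore takes at most 3 across and each return brings at least 1 back, so after t trips out (and t−1 returns) at most 3t − (t−1) of the 6 are across; that first reaches 6 at t = 3, so at least 5 crossings are needed.
The plan below uses exactly 5 crossings, so it is optimal:
1. 2 gremlins → the far shore.  (the near shore: 4A 0G; the far shore: 0A 2G)
2. 1 gremlin ← the near shore.  (the near shore: 4A 1G; the far shore: 0A 1G)
3. 2 adults and 1 gremlin → the far shore.  (the near shore: 2A 0G; the far shore: 2A 2G)
4. 1 gremlin ← the near shore.  (the near shore: 2A 1G; the far shore: 2A 1G)
5. 2 adults and 1 gremlin → the far shore.  (the near shore: 0A 0G; the far shore: 4A 2G)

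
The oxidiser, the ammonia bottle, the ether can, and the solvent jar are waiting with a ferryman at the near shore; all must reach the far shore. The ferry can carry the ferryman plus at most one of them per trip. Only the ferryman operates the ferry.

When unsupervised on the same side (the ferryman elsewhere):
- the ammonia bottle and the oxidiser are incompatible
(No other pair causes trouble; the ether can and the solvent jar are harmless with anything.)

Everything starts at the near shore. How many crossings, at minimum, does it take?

7

Counting alone: the ferryman can take at most 1 across per trip to the far shore, so moving all 4 needs at least 4 loaded trips out, with a return between consecutive ones — at least 7 crossings.
The plan below uses exactly 7 crossings, so it is optimal:
1. Ferryman goes to the far shore with the oxidiser.
2. Ferryman goes back to the near shore alone.
3. Ferryman goes to the far shore with the ether can.
4. Ferryman goes back to the near shore alone.
5. Ferryman goes to the far shore with the solvent jar.
6. Ferryman goes back to the near shore alone.
7. Ferryman goes to the far shore with the ammonia bottle.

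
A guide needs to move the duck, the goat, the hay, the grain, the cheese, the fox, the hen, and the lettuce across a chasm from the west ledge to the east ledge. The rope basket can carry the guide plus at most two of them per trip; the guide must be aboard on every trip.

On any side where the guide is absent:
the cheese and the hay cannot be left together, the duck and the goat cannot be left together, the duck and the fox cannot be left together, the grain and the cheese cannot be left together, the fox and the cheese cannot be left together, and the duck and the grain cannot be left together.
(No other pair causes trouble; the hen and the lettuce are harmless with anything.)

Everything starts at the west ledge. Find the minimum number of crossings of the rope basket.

9

Counting alone: the guide can take at most 2 across per trip to the east ledge, so moving all 8 needs at least 4 loaded trips out, with a return between consecutive ones — at least 7 crossings.
The safety rule pushes this higher. Following every safe sequence of crossings, the most of the 8 that can be at the east ledge as the rope basket arrives there on crossing 7 is 6 — never all 8.
So no plan with fewer than 9 crossings exists, and this one achieves 9:
1. Guide goes to the east ledge with the cheese and the duck.
2. Guide goes back to the west ledge alone.
3. Guide goes to the east ledge with the goat and the hay.
4. Guide goes back to the west ledge with the cheese and the duck.
5. Guide goes to the east ledge with the fox and the grain.
6. Guide goes back to the west ledge alone.
7. Guide goes to the east ledge with the hen and the lettuce.
8. Guide goes back to the west ledge alone.
9. Guide goes to the east ledge with the cheese and the duck.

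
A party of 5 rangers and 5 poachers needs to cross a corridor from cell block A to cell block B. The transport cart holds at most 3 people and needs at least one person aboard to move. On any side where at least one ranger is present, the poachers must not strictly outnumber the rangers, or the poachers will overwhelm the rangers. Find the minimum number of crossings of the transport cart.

Counting alone: each trip to cell block B takes at most 3 across and each return brings at least 1 back, so after t trips out (and t−1 returns) at most 3t − (t−1) of the 10 are across; that first reaches 10 at t = 5, so at least 9 crossings are needed.
The safety rule pushes this higher. Following every safe sequence of crossings, the most of the 10 that can be at cell block B as the transport cart arrives there on crossing 9 is 9 — never all 10.
So no plan with fewer than 11 crossings exists, and this one achieves 11:
1. 2 poachers → cell block B.  (cell block A: 5R 3P; cell block B: 0R 2P)
2. 1 poacher ← cell block A.  (cell block A: 5R 4P; cell block B: 0R 1P)
3. 3 poachers → cell block B.  (cell block A: 5R 1P; cell block B: 0R 4P)
4. 1 poacher ← cell block A.  (cell block A: 5R 2P; cell block B: 0R 3P)
5. 3 rangers → cell block B.  (cell block A: 2R 2P; cell block B: 3R 3P)
6. 1 ranger and 1 poacher ← cell block A.  (cell block A: 3R 3P; cell block B: 2R 2P)
7. 3 rangers → cell block B.  (cell block A: 0R 3P; cell block B: 5R 2P)
8. 1 poacher ← cell block A.  (cell block A: 0R 4P; cell block B: 5R 1P)
9. 2 poachers → cell block B.  (cell block A: 0R 2P; cell block B: 5R 3P)
10. 1 poacher ← cell block A.  (cell block A: 0R 3P; cell block B: 5R 2P)
11. 3 poachers → cell block B.  (cell block A: 0R 0P; cell block B: 5R 5P)

11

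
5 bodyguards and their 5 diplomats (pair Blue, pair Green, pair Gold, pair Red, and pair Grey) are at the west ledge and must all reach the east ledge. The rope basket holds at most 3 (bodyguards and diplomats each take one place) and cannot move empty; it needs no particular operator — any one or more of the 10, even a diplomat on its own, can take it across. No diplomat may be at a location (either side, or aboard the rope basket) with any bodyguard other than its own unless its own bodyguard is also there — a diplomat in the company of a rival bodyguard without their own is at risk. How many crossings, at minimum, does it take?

11

Counting alone: each trip to the east ledge takes at most 3 across and each return brings at least 1 back, so after t trips out (and t−1 returns) at most 3t − (t−1) of the 10 are across; that first reaches 10 at t = 5, so at least 9 crossings are needed.
The safety rule pushes this higher. Following every safe sequence of crossings, the most of the 10 that can be at the east ledge as the rope basket arrives there on crossing 9 is 9 — never all 10.
So no plan with fewer than 11 crossings exists, and this one achieves 11:
1. bodyguard Blue and diplomat Blue cross → the east ledge.
2. bodyguard Blue crosses ← the west ledge.
3. diplomat Gold, diplomat Green, and diplomat Red cross → the east ledge.
4. diplomat Blue crosses ← the west ledge.
5. bodyguard Gold, bodyguard Green, and bodyguard Red cross → the east ledge.
6. bodyguard Green and diplomat Green cross ← the west ledge.
7. bodyguard Blue, bodyguard Green, and bodyguard Grey cross → the east ledge.
8. diplomat Gold crosses ← the west ledge.
9. diplomat Blue and diplomat Green cross → the east ledge.
10. diplomat Blue crosses ← the west ledge.
11. diplomat Blue, diplomat Gold, and diplomat Grey cross → the east ledge.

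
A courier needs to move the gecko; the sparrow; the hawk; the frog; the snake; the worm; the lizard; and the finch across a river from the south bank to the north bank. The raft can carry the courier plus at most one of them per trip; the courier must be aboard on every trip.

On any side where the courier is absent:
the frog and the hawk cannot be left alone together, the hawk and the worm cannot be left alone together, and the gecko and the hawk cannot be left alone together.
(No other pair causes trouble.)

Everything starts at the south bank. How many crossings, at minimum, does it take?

impossible

Following every safe sequence of crossings from the start, the most of the 8 that can be at the north bank as the raft arrives there on crossings 1, 3, 5, 7, 9, 11 is 1, 2, 3, 4, 5, 6 respectively; the best ever achieved is 6 of 8.
From crossing 13 on, no configuration arises that was not already reachable earlier: only 144 distinct safe configurations (who is on which side, and where the raft is) can ever be reached, none of them has everyone across, and every continuation just revisits them. So no valid plan exists.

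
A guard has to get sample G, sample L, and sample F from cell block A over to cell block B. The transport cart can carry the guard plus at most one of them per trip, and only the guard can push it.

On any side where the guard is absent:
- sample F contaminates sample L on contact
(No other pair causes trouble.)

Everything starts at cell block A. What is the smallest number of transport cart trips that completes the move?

5

Counting alone: the guard can take at most 1 across per trip to cell block B, so moving all 3 needs at least 3 loaded trips out, with a return between consecutive ones — at least 5 crossings.
The plan below uses exactly 5 crossings, so it is optimal:
1. Guard goes to cell block B with sample L.
2. Guard goes back to cell block A alone.
3. Guard goes to cell block B with sample G.
4. Guard goes back to cell block A alone.
5. Guard goes to cell block B with sample F.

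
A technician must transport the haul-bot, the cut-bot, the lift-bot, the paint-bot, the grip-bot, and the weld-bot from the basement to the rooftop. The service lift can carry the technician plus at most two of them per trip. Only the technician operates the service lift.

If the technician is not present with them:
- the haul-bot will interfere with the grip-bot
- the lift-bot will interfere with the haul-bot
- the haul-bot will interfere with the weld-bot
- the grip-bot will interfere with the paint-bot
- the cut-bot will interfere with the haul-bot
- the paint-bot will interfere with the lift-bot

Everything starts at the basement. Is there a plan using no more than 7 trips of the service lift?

Yes

Yes — this plan uses 7 crossings (≤ 7):
1. Technician goes to the rooftop with the haul-bot and the paint-bot.  [the basement: the cut-bot, the grip-bot, the lift-bot, the weld-bot | the rooftop: the haul-bot, the paint-bot]
2. Technician goes back to the basement alone.  [the basement: the cut-bot, the grip-bot, the lift-bot, the weld-bot | the rooftop: the haul-bot, the paint-bot]
3. Technician goes to the rooftop with the cut-bot and the lift-bot.  [the basement: the grip-bot, the weld-bot | the rooftop: the cut-bot, the haul-bot, the lift-bot, the paint-bot]
4. Technician goes back to the basement with the haul-bot and the paint-bot.  [the basement: the grip-bot, the haul-bot, the paint-bot, the weld-bot | the rooftop: the cut-bot, the lift-bot]
5. Technician goes to the rooftop with the grip-bot and the weld-bot.  [the basement: the haul-bot, the paint-bot | the rooftop: the cut-bot, the grip-bot, the lift-bot, the weld-bot]
6. Technician goes back to the basement alone.  [the basement: the haul-bot, the paint-bot | the rooftop: the cut-bot, the grip-bot, the lift-bot, the weld-bot]
7. Technician goes to the rooftop with the haul-bot and the paint-bot.  [the basement: — | the rooftop: the cut-bot, the grip-bot, the haul-bot, the lift-bot, the paint-bot, the weld-bot]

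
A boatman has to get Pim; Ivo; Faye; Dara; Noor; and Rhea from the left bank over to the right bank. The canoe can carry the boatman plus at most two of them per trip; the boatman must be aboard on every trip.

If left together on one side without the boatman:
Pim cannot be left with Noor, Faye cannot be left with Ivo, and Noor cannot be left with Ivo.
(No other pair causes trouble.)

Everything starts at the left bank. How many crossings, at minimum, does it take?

5

Counting alone: the boatman can take at most 2 across per trip to the right bank, so moving all 6 needs at least 3 loaded trips out, with a return between consecutive ones — at least 5 crossings.
The plan below uses exactly 5 crossings, so it is optimal:
1. Boatman goes to the right bank with Ivo and Pim.  [the left bank: Dara, Faye, Noor, Rhea | the right bank: Ivo, Pim]
2. Boatman goes back to the left bank alone.  [the left bank: Dara, Faye, Noor, Rhea | the right bank: Ivo, Pim]
3. Boatman goes to the right bank with Dara and Rhea.  [the left bank: Faye, Noor | the right bank: Dara, Ivo, Pim, Rhea]
4. Boatman goes back to the left bank alone.  [the left bank: Faye, Noor | the right bank: Dara, Ivo, Pim, Rhea]
5. Boatman goes to the right bank with Faye and Noor.  [the left bank: — | the right bank: Dara, Faye, Ivo, Noor, Pim, Rhea]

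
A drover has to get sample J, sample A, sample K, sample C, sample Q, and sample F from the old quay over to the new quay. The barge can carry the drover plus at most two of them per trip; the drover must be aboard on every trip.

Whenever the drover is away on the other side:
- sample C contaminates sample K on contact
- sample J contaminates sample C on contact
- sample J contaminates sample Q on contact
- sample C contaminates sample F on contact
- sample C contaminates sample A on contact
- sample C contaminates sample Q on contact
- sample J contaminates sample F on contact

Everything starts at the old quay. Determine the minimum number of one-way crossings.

9

Counting alone: the drover can take at most 2 across per trip to the new quay, so moving all 6 needs at least 3 loaded trips out, with a return between consecutive ones — at least 5 crossings.
The safety rule pushes this higher. Following every safe sequence of crossings, the most of the 6 that can be at the new quay as the barge arrives there on crossings 5, 7 is 4, 5 respectively — never all 6.
So no plan with fewer than 9 crossings exists, and this one achieves 9:
1. Drover goes to the new quay with sample C and sample J.
2. Drover goes back to the old quay with sample J.
3. Drover goes to the new quay with sample A and sample J.
4. Drover goes back to the old quay with sample C.
5. Drover goes to the new quay with sample C and sample K.
6. Drover goes back to the old quay with sample C.
7. Drover goes to the new quay with sample F and sample Q.
8. Drover goes back to the old quay with sample J.
9. Drover goes to the new quay with sample C and sample J.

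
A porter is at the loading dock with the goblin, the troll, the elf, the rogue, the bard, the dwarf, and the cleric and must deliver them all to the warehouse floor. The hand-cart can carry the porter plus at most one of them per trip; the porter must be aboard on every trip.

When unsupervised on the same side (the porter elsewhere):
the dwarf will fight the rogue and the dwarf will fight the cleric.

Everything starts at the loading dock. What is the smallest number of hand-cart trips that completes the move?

15

Counting alone: the porter can take at most 1 across per trip to the warehouse floor, so moving all 7 needs at least 7 loaded trips out, with a return between consecutive ones — at least 13 crossings.
The safety rule pushes this higher. Following every safe sequence of crossings, the most of the 7 that can be at the warehouse floor as the hand-cart arrives there on crossing 13 is 6 — never all 7.
So no plan with fewer than 15 crossings exists, and this one achieves 15:
1. Porter goes to the warehouse floor with the dwarf.  [the loading dock: the bard, the cleric, the elf, the goblin, the rogue, the troll | the warehouse floor: the dwarf]
2. Porter goes back to the loading dock alone.  [the loading dock: the bard, the cleric, the elf, the goblin, the rogue, the troll | the warehouse floor: the dwarf]
3. Porter goes to the warehouse floor with the goblin.  [the loading dock: the bard, the cleric, the elf, the rogue, the troll | the warehouse floor: the dwarf, the goblin]
4. Porter goes back to the loading dock alone.  [the loading dock: the bard, the cleric, the elf, the rogue, the troll | the warehouse floor: the dwarf, the goblin]
5. Porter goes to the warehouse floor with the troll.  [the loading dock: the bard, the cleric, the elf, the rogue | the warehouse floor: the dwarf, the goblin, the troll]
6. Porter goes back to the loading dock alone.  [the loading dock: the bard, the cleric, the elf, the rogue | the warehouse floor: the dwarf, the goblin, the troll]
7. Porter goes to the warehouse floor with the elf.  [the loading dock: the bard, the cleric, the rogue | the warehouse floor: the dwarf, the elf, the goblin, the troll]
8. Porter goes back to the loading dock alone.  [the loading dock: the bard, the cleric, the rogue | the warehouse floor: the dwarf, the elf, the goblin, the troll]
9. Porter goes to the warehouse floor with the rogue.  [the loading dock: the bard, the cleric | the warehouse floor: the dwarf, the elf, the goblin, the rogue, the troll]
10. Porter goes back to the loading dock with the dwarf.  [the loading dock: the bard, the cleric, the dwarf | the warehouse floor: the elf, the goblin, the rogue, the troll]
11. Porter goes to the warehouse floor with the cleric.  [the loading dock: the bard, the dwarf | the warehouse floor: the cleric, the elf, the goblin, the rogue, the troll]
12. Porter goes back to the loading dock alone.  [the loading dock: the bard, the dwarf | the warehouse floor: the cleric, the elf, the goblin, the rogue, the troll]
13. Porter goes to the warehouse floor with the bard.  [the loading dock: the dwarf | the warehouse floor: the bard, the cleric, the elf, the goblin, the rogue, the troll]
14. Porter goes back to the loading dock alone.  [the loading dock: the dwarf | the warehouse floor: the bard, the cleric, the elf, the goblin, the rogue, the troll]
15. Porter goes to the warehouse floor with the dwarf.  [the loading dock: — | the warehouse floor: the bard, the cleric, the dwarf, the elf, the goblin, the rogue, the troll]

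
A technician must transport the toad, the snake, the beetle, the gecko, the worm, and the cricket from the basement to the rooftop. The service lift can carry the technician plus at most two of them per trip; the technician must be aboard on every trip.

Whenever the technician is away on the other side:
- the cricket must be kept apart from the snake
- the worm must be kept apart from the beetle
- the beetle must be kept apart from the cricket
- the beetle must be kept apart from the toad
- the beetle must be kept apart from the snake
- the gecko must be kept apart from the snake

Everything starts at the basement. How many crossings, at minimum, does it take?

Counting alone: the technician can take at most 2 across per trip to the rooftop, so moving all 6 needs at least 3 loaded trips out, with a return between consecutive ones — at least 5 crossings.
The safety rule pushes this higher. Following every safe sequence of crossings, the most of the 6 that can be at the rooftop as the service lift arrives there on crossings 5, 7 is 4, 5 respectively — never all 6.
So no plan with fewer than 9 crossings exists, and this one achieves 9:
1. Technician goes to the rooftop with the beetle and the snake.  [the basement: the cricket, the gecko, the toad, the worm | the rooftop: the beetle, the snake]
2. Technician goes back to the basement with the snake.  [the basement: the cricket, the gecko, the snake, the toad, the worm | the rooftop: the beetle]
3. Technician goes to the rooftop with the snake and the toad.  [the basement: the cricket, the gecko, the worm | the rooftop: the beetle, the snake, the toad]
4. Technician goes back to the basement with the beetle.  [the basement: the beetle, the cricket, the gecko, the worm | the rooftop: the snake, the toad]
5. Technician goes to the rooftop with the beetle and the worm.  [the basement: the cricket, the gecko | the rooftop: the beetle, the snake, the toad, the worm]
6. Technician goes back to the basement with the beetle.  [the basement: the beetle, the cricket, the gecko | the rooftop: the snake, the toad, the worm]
7. Technician goes to the rooftop with the cricket and the gecko.  [the basement: the beetle | the rooftop: the cricket, the gecko, the snake, the toad, the worm]
8. Technician goes back to the basement with the snake.  [the basement: the beetle, the snake | the rooftop: the cricket, the gecko, the toad, the worm]
9. Technician goes to the rooftop with the beetle and the snake.  [the basement: — | the rooftop: the beetle, the cricket, the gecko, the snake, the toad, the worm]

9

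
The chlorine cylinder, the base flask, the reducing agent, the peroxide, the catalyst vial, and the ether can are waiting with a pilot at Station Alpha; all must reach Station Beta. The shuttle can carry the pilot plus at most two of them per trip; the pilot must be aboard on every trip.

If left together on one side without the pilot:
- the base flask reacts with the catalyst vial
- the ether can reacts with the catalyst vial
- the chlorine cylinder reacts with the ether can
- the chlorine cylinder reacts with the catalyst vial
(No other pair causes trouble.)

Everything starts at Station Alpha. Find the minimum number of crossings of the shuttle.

9

Counting alone: the pilot can take at most 2 across per trip to Station Beta, so moving all 6 needs at least 3 loaded trips out, with a return between consecutive ones — at least 5 crossings.
The safety rule pushes this higher. Following every safe sequence of crossings, the most of the 6 that can be at Station Beta as the shuttle arrives there on crossings 5, 7 is 4, 5 respectively — never all 6.
So no plan with fewer than 9 crossings exists, and this one achieves 9:
1. Pilot goes to Station Beta with the catalyst vial and the chlorine cylinder.  [Station Alpha: the base flask, the ether can, the peroxide, the reducing agent | Station Beta: the catalyst vial, the chlorine cylinder]
2. Pilot goes back to Station Alpha with the chlorine cylinder.  [Station Alpha: the base flask, the chlorine cylinder, the ether can, the peroxide, the reducing agent | Station Beta: the catalyst vial]
3. Pilot goes to Station Beta with the base flask and the chlorine cylinder.  [Station Alpha: the ether can, the peroxide, the reducing agent | Station Beta: the base flask, the catalyst vial, the chlorine cylinder]
4. Pilot goes back to Station Alpha with the catalyst vial.  [Station Alpha: the catalyst vial, the ether can, the peroxide, the reducing agent | Station Beta: the base flask, the chlorine cylinder]
5. Pilot goes to Station Beta with the catalyst vial and the reducing agent.  [Station Alpha: the ether can, the peroxide | Station Beta: the base flask, the catalyst vial, the chlorine cylinder, the reducing agent]
6. Pilot goes back to Station Alpha with the catalyst vial.  [Station Alpha: the catalyst vial, the ether can, the peroxide | Station Beta: the base flask, the chlorine cylinder, the reducing agent]
7. Pilot goes to Station Beta with the catalyst vial and the peroxide.  [Station Alpha: the ether can | Station Beta: the base flask, the catalyst vial, the chlorine cylinder, the peroxide, the reducing agent]
8. Pilot goes back to Station Alpha with the catalyst vial.  [Station Alpha: the catalyst vial, the ether can | Station Beta: the base flask, the chlorine cylinder, the peroxide, the reducing agent]
9. Pilot goes to Station Beta with the catalyst vial and the ether can.  [Station Alpha: — | Station Beta: the base flask, the catalyst vial, the chlorine cylinder, the ether can, the peroxide, the reducing agent]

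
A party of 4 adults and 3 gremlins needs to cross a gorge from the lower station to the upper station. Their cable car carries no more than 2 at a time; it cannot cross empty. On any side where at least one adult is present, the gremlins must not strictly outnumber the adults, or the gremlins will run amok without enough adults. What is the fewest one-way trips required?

11

Counting alone: each trip to the upper station takes at most 2 across and each return brings at least 1 back, so after t trips out (and t−1 returns) at most 2t − (t−1) of the 7 are across; that first reaches 7 at t = 6, so at least 11 crossings are needed.
The plan below uses exactly 11 crossings, so it is optimal:
1. 2 gremlins → the upper station.  (the lower station: 4A 1G; the upper station: 0A 2G)
2. 1 gremlin ← the lower station.  (the lower station: 4A 2G; the upper station: 0A 1G)
3. 2 gremlins → the upper station.  (the lower station: 4A 0G; the upper station: 0A 3G)
4. 1 gremlin ← the lower station.  (the lower station: 4A 1G; the upper station: 0A 2G)
5. 2 adults → the upper station.  (the lower station: 2A 1G; the upper station: 2A 2G)
6. 1 gremlin ← the lower station.  (the lower station: 2A 2G; the upper station: 2A 1G)
7. 1 adult and 1 gremlin → the upper station.  (the lower station: 1A 1G; the upper station: 3A 2G)
8. 1 adult ← the lower station.  (the lower station: 2A 1G; the upper station: 2A 2G)
9. 1 adult and 1 gremlin → the upper station.  (the lower station: 1A 0G; the upper station: 3A 3G)
10. 1 gremlin ← the lower station.  (the lower station: 1A 1G; the upper station: 3A 2G)
11. 1 adult and 1 gremlin → the upper station.  (the lower station: 0A 0G; the upper station: 4A 3G)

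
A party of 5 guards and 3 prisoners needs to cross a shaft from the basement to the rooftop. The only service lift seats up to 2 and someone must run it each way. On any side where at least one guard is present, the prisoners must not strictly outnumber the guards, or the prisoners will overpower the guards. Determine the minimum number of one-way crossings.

Counting alone: each trip to the rooftop takes at most 2 across and each return brings at least 1 back, so after t trips out (and t−1 returns) at most 2t − (t−1) of the 8 are across; that first reaches 8 at t = 7, so at least 13 crossings are needed.
The plan below uses exactly 13 crossings, so it is optimal:
1. 2 prisoners → the rooftop.  (the basement: 5G 1P; the rooftop: 0G 2P)
2. 1 prisoner ← the basement.  (the basement: 5G 2P; the rooftop: 0G 1P)
3. 2 prisoners → the rooftop.  (the basement: 5G 0P; the rooftop: 0G 3P)
4. 1 prisoner ← the basement.  (the basement: 5G 1P; the rooftop: 0G 2P)
5. 2 guards → the rooftop.  (the basement: 3G 1P; the rooftop: 2G 2P)
6. 1 prisoner ← the basement.  (the basement: 3G 2P; the rooftop: 2G 1P)
7. 1 guard and 1 prisoner → the rooftop.  (the basement: 2G 1P; the rooftop: 3G 2P)
8. 1 prisoner ← the basement.  (the basement: 2G 2P; the rooftop: 3G 1P)
9. 2 prisoners → the rooftop.  (the basement: 2G 0P; the rooftop: 3G 3P)
10. 1 prisoner ← the basement.  (the basement: 2G 1P; the rooftop: 3G 2P)
11. 1 guard and 1 prisoner → the rooftop.  (the basement: 1G 0P; the rooftop: 4G 3P)
12. 1 prisoner ← the basement.  (the basement: 1G 1P; the rooftop: 4G 2P)
13. 1 guard and 1 prisoner → the rooftop.  (the basement: 0G 0P; the rooftop: 5G 3P)

13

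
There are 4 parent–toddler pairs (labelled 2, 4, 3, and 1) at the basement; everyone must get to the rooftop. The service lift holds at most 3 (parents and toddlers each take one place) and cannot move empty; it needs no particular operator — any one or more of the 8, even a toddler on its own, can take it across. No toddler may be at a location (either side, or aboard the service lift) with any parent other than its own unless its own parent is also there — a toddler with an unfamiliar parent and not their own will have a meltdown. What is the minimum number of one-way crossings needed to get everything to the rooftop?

Counting alone: each trip to the rooftop takes at most 3 across and each return brings at least 1 back, so after t trips out (and t−1 returns) at most 3t − (t−1) of the 8 are across; that first reaches 8 at t = 4, so at least 7 crossings are needed.
The safety rule pushes this higher. Following every safe sequence of crossings, the most of the 8 that can be at the rooftop as the service lift arrives there on crossing 7 is 7 — never all 8.
So no plan with fewer than 9 crossings exists, and this one achieves 9:
1. parent 2 and toddler 2 cross → the rooftop.
2. parent 2 crosses ← the basement.
3. parent 2, parent 4, and toddler 4 cross → the rooftop.
4. parent 2 and toddler 2 cross ← the basement.
5. parent 1, parent 2, and parent 3 cross → the rooftop.
6. toddler 4 crosses ← the basement.
7. toddler 2 and toddler 4 cross → the rooftop.
8. toddler 2 crosses ← the basement.
9. toddler 1, toddler 2, and toddler 3 cross → the rooftop.

9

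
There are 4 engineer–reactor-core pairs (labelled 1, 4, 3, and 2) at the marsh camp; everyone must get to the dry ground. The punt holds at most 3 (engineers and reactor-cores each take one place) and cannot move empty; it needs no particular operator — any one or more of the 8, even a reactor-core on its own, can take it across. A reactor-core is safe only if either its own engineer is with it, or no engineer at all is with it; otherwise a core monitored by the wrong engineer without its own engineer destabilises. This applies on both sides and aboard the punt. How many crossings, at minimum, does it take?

Counting alone: each trip to the dry ground takes at most 3 across and each return brings at least 1 back, so after t trips out (and t−1 returns) at most 3t − (t−1) of the 8 are across; that first reaches 8 at t = 4, so at least 7 crossings are needed.
The safety rule pushes this higher. Following every safe sequence of crossings, the most of the 8 that can be at the dry ground as the punt arrives there on crossing 7 is 7 — never all 8.
So no plan with fewer than 9 crossings exists, and this one achieves 9:
1. engineer 1 and reactor-core 1 cross → the dry ground.
2. engineer 1 crosses ← the marsh camp.
3. engineer 1, engineer 4, and reactor-core 4 cross → the dry ground.
4. engineer 1 and reactor-core 1 cross ← the marsh camp.
5. engineer 1, engineer 2, and engineer 3 cross → the dry ground.
6. reactor-core 4 crosses ← the marsh camp.
7. reactor-core 1 and reactor-core 4 cross → the dry ground.
8. reactor-core 1 crosses ← the marsh camp.
9. reactor-core 1, reactor-core 2, and reactor-core 3 cross → the dry ground.

9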